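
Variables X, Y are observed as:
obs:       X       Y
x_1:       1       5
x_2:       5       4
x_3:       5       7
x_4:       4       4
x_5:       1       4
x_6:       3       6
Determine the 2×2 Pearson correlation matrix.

Step 1 — column means:
  mean(X) = (1 + 5 + 5 + 4 + 1 + 3) / 6 = 19/6 = 3.1667
  mean(Y) = (5 + 4 + 7 + 4 + 4 + 6) / 6 = 30/6 = 5

Step 2 — sample variances and covariances s[i,j] = (1/(n-1)) · Σ_k (x_{k,i} - mean_i) · (x_{k,j} - mean_j), with n-1 = 5:
  s[X,X] = ((-2.1667)·(-2.1667) + (1.8333)·(1.8333) + (1.8333)·(1.8333) + (0.8333)·(0.8333) + (-2.1667)·(-2.1667) + (-0.1667)·(-0.1667)) / 5 = 16.8333/5 = 3.3667
  s[X,Y] = ((-2.1667)·(0) + (1.8333)·(-1) + (1.8333)·(2) + (0.8333)·(-1) + (-2.1667)·(-1) + (-0.1667)·(1)) / 5 = 3/5 = 0.6
  s[Y,Y] = ((0)·(0) + (-1)·(-1) + (2)·(2) + (-1)·(-1) + (-1)·(-1) + (1)·(1)) / 5 = 8/5 = 1.6
  Sample standard deviations s_i = √(s[i,i]):
  s(X) = √(3.3667) = 1.8348
  s(Y) = √(1.6) = 1.2649

Step 3 — r_{ij} = s_{ij} / (s_i · s_j):
  r[X,X] = 1 (diagonal).
  r[X,Y] = 0.6 / (1.8348 · 1.2649) = 0.6 / 2.3209 = 0.2585
  r[Y,Y] = 1 (diagonal).

R is symmetric with unit diagonal. Assembling:

R = [[1, 0.2585],
 [0.2585, 1]]


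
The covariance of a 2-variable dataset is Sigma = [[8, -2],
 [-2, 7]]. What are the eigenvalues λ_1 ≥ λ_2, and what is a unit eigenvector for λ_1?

Step 1 — characteristic polynomial of 2×2 Sigma:
  det(Sigma - λI) = λ² - trace · λ + det = 0.
  trace = 8 + 7 = 15, det = 8·7 - (-2)² = 52.
Step 2 — discriminant:
  Δ = trace² - 4·det = 225 - 208 = 17.
Step 3 — eigenvalues:
  λ = (trace ± √Δ)/2 = (15 ± 4.1231)/2,
  λ_1 = 9.5616,  λ_2 = 5.4384.

Step 4 — unit eigenvector for λ_1: solve (Sigma - λ_1 I)v = 0. First row:
  (8 - 9.5616)·v_x + (-2)·v_y = 0, i.e. (-1.5616)·v_x + (-2)·v_y = 0,
  so v ∝ (b, λ_1 - a) = (-2, 1.5616); multiply by -1 so the first entry is positive: u = (2, -1.5616).
  ||u|| = √((2)² + (-1.5616)²) = √(6.4384) ≈ 2.5374,
  v_1 = u/||u|| ≈ (0.7882, -0.6154) (||v_1|| = 1).

λ_1 = 9.5616,  λ_2 = 5.4384;  v_1 ≈ (0.7882, -0.6154)


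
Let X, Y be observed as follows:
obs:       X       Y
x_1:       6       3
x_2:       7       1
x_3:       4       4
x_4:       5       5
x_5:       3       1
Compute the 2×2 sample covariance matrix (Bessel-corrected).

Step 1 — column means:
  mean(X) = (6 + 7 + 4 + 5 + 3) / 5 = 25/5 = 5
  mean(Y) = (3 + 1 + 4 + 5 + 1) / 5 = 14/5 = 2.8

Step 2 — sample covariance S[i,j] = (1/(n-1)) · Σ_k (x_{k,i} - mean_i) · (x_{k,j} - mean_j), with n-1 = 4.
  S[X,X] = ((1)·(1) + (2)·(2) + (-1)·(-1) + (0)·(0) + (-2)·(-2)) / 4 = 10/4 = 2.5
  S[X,Y] = ((1)·(0.2) + (2)·(-1.8) + (-1)·(1.2) + (0)·(2.2) + (-2)·(-1.8)) / 4 = -1/4 = -0.25
  S[Y,Y] = ((0.2)·(0.2) + (-1.8)·(-1.8) + (1.2)·(1.2) + (2.2)·(2.2) + (-1.8)·(-1.8)) / 4 = 12.8/4 = 3.2

S is symmetric (S[j,i] = S[i,j]). Assembling:

S = [[2.5, -0.25],
 [-0.25, 3.2]]


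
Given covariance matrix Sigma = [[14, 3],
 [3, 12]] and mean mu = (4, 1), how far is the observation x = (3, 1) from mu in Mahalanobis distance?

Step 1 — centre the observation: (x - mu) = (-1, 0).

Step 2 — invert Sigma. det(Sigma) = 14·12 - (3)² = 159.
  Sigma^{-1} = (1/det) · [[d, -b], [-b, a]] = [[0.0755, -0.0189],
 [-0.0189, 0.0881]].

Step 3 — form the quadratic (x - mu)^T · Sigma^{-1} · (x - mu):
  Sigma^{-1} · (x - mu) = (-0.0755, 0.0189).
  (x - mu)^T · [Sigma^{-1} · (x - mu)] = (-1)·(-0.0755) + (0)·(0.0189) = 0.0755.

Step 4 — take square root: d = √(0.0755) ≈ 0.2747.

d(x, mu) = √(0.0755) ≈ 0.2747


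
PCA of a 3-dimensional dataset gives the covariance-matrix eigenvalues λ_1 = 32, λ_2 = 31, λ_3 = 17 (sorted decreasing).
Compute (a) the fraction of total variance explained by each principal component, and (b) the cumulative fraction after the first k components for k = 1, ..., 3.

Step 1 — total variance = trace(Sigma) = Σ λ_i = 32 + 31 + 17 = 80.

Step 2 — fraction explained by component i = λ_i / Σ λ:
  PC1: 32/80 = 0.4
  PC2: 31/80 = 0.3875
  PC3: 17/80 = 0.2125

Step 3 — cumulative fraction after k components = (λ_1 + ... + λ_k) / Σ λ:
  k = 1: 32/80 = 0.4
  k = 2: (32 + 31)/80 = 63/80 = 0.7875
  k = 3: (32 + 31 + 17)/80 = 80/80 = 1

Summary (fraction, with percent):

explained: PC1 0.4 (40%), PC2 0.3875 (38.75%), PC3 0.2125 (21.25%);  cumulative: 0.4, 0.7875, 1


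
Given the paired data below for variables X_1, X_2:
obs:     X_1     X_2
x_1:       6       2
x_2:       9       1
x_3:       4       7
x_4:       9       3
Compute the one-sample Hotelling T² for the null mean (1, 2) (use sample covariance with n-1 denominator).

Step 1 — sample mean vector:
  mean(X_1) = (6 + 9 + 4 + 9) / 4 = 28/4 = 7
  mean(X_2) = (2 + 1 + 7 + 3) / 4 = 13/4 = 3.25
  x̄ = (7, 3.25),  deviation x̄ - mu_0 = (7, 3.25) - (1, 2) = (6, 1.25).

Step 2 — sample covariance matrix, S[i,j] = (1/(n-1)) · Σ_k (x_{k,i} - mean_i) · (x_{k,j} - mean_j), divisor n-1 = 3:
  S[X_1,X_1] = ((-1)·(-1) + (2)·(2) + (-3)·(-3) + (2)·(2)) / 3 = 18/3 = 6
  S[X_1,X_2] = ((-1)·(-1.25) + (2)·(-2.25) + (-3)·(3.75) + (2)·(-0.25)) / 3 = -15/3 = -5
  S[X_2,X_2] = ((-1.25)·(-1.25) + (-2.25)·(-2.25) + (3.75)·(3.75) + (-0.25)·(-0.25)) / 3 = 20.75/3 = 6.9167
  S = [[6, -5],
 [-5, 6.9167]].

Step 3 — invert S. det(S) = 6·6.9167 - (-5)² = 16.5.
  S^{-1} = (1/det) · [[d, -b], [-b, a]] = [[0.4192, 0.303],
 [0.303, 0.3636]].

Step 4 — quadratic form (x̄ - mu_0)^T · S^{-1} · (x̄ - mu_0):
  S^{-1} · (x̄ - mu_0) = (2.8939, 2.2727),
  (x̄ - mu_0)^T · [...] = (6)·(2.8939) + (1.25)·(2.2727) = 20.2045.

Step 5 — scale by n: T² = 4 · 20.2045 = 80.8182.

T² ≈ 80.8182


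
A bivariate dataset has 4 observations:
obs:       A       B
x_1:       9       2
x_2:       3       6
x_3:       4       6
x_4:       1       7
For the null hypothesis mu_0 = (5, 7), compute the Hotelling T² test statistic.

Step 1 — sample mean vector:
  mean(A) = (9 + 3 + 4 + 1) / 4 = 17/4 = 4.25
  mean(B) = (2 + 6 + 6 + 7) / 4 = 21/4 = 5.25
  x̄ = (4.25, 5.25),  deviation x̄ - mu_0 = (4.25, 5.25) - (5, 7) = (-0.75, -1.75).

Step 2 — sample covariance matrix, S[i,j] = (1/(n-1)) · Σ_k (x_{k,i} - mean_i) · (x_{k,j} - mean_j), divisor n-1 = 3:
  S[A,A] = ((4.75)·(4.75) + (-1.25)·(-1.25) + (-0.25)·(-0.25) + (-3.25)·(-3.25)) / 3 = 34.75/3 = 11.5833
  S[A,B] = ((4.75)·(-3.25) + (-1.25)·(0.75) + (-0.25)·(0.75) + (-3.25)·(1.75)) / 3 = -22.25/3 = -7.4167
  S[B,B] = ((-3.25)·(-3.25) + (0.75)·(0.75) + (0.75)·(0.75) + (1.75)·(1.75)) / 3 = 14.75/3 = 4.9167
  S = [[11.5833, -7.4167],
 [-7.4167, 4.9167]].

Step 3 — invert S. det(S) = 11.5833·4.9167 - (-7.4167)² = 1.9444.
  S^{-1} = (1/det) · [[d, -b], [-b, a]] = [[2.5286, 3.8143],
 [3.8143, 5.9571]].

Step 4 — quadratic form (x̄ - mu_0)^T · S^{-1} · (x̄ - mu_0):
  S^{-1} · (x̄ - mu_0) = (-8.5714, -13.2857),
  (x̄ - mu_0)^T · [...] = (-0.75)·(-8.5714) + (-1.75)·(-13.2857) = 29.6786.

Step 5 — scale by n: T² = 4 · 29.6786 = 118.7143.

T² ≈ 118.7143


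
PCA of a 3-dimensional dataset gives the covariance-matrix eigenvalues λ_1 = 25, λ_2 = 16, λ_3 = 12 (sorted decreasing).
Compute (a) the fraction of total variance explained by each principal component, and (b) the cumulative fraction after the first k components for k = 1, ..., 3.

Step 1 — total variance = trace(Sigma) = Σ λ_i = 25 + 16 + 12 = 53.

Step 2 — fraction explained by component i = λ_i / Σ λ:
  PC1: 25/53 = 0.4717
  PC2: 16/53 = 0.3019
  PC3: 12/53 = 0.2264

Step 3 — cumulative fraction after k components = (λ_1 + ... + λ_k) / Σ λ:
  k = 1: 25/53 = 0.4717
  k = 2: (25 + 16)/53 = 41/53 = 0.7736
  k = 3: (25 + 16 + 12)/53 = 53/53 = 1

Summary (fraction, with percent):

explained: PC1 0.4717 (47.17%), PC2 0.3019 (30.19%), PC3 0.2264 (22.64%);  cumulative: 0.4717, 0.7736, 1


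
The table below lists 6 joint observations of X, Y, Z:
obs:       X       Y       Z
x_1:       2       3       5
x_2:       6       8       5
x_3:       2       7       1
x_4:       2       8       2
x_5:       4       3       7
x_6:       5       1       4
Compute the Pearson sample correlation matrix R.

Step 1 — column means:
  mean(X) = (2 + 6 + 2 + 2 + 4 + 5) / 6 = 21/6 = 3.5
  mean(Y) = (3 + 8 + 7 + 8 + 3 + 1) / 6 = 30/6 = 5
  mean(Z) = (5 + 5 + 1 + 2 + 7 + 4) / 6 = 24/6 = 4

Step 2 — sample variances and covariances s[i,j] = (1/(n-1)) · Σ_k (x_{k,i} - mean_i) · (x_{k,j} - mean_j), with n-1 = 5:
  s[X,X] = ((-1.5)·(-1.5) + (2.5)·(2.5) + (-1.5)·(-1.5) + (-1.5)·(-1.5) + (0.5)·(0.5) + (1.5)·(1.5)) / 5 = 15.5/5 = 3.1
  s[X,Y] = ((-1.5)·(-2) + (2.5)·(3) + (-1.5)·(2) + (-1.5)·(3) + (0.5)·(-2) + (1.5)·(-4)) / 5 = -4/5 = -0.8
  s[X,Z] = ((-1.5)·(1) + (2.5)·(1) + (-1.5)·(-3) + (-1.5)·(-2) + (0.5)·(3) + (1.5)·(0)) / 5 = 10/5 = 2
  s[Y,Y] = ((-2)·(-2) + (3)·(3) + (2)·(2) + (3)·(3) + (-2)·(-2) + (-4)·(-4)) / 5 = 46/5 = 9.2
  s[Y,Z] = ((-2)·(1) + (3)·(1) + (2)·(-3) + (3)·(-2) + (-2)·(3) + (-4)·(0)) / 5 = -17/5 = -3.4
  s[Z,Z] = ((1)·(1) + (1)·(1) + (-3)·(-3) + (-2)·(-2) + (3)·(3) + (0)·(0)) / 5 = 24/5 = 4.8
  Sample standard deviations s_i = √(s[i,i]):
  s(X) = √(3.1) = 1.7607
  s(Y) = √(9.2) = 3.0332
  s(Z) = √(4.8) = 2.1909

Step 3 — r_{ij} = s_{ij} / (s_i · s_j):
  r[X,X] = 1 (diagonal).
  r[X,Y] = -0.8 / (1.7607 · 3.0332) = -0.8 / 5.3404 = -0.1498
  r[X,Z] = 2 / (1.7607 · 2.1909) = 2 / 3.8575 = 0.5185
  r[Y,Y] = 1 (diagonal).
  r[Y,Z] = -3.4 / (3.0332 · 2.1909) = -3.4 / 6.6453 = -0.5116
  r[Z,Z] = 1 (diagonal).

R is symmetric with unit diagonal. Assembling:

R = [[1, -0.1498, 0.5185],
 [-0.1498, 1, -0.5116],
 [0.5185, -0.5116, 1]]


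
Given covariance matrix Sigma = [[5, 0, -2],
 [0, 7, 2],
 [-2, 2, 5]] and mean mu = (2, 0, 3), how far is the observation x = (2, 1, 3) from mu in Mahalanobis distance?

Step 1 — centre the observation: (x - mu) = (0, 1, 0).

Step 2 — invert Sigma (cofactor / det for 3×3, or solve directly):
  Sigma^{-1} = [[0.2441, -0.0315, 0.1102],
 [-0.0315, 0.1654, -0.0787],
 [0.1102, -0.0787, 0.2756]].

Step 3 — form the quadratic (x - mu)^T · Sigma^{-1} · (x - mu):
  Sigma^{-1} · (x - mu) = (-0.0315, 0.1654, -0.0787).
  (x - mu)^T · [Sigma^{-1} · (x - mu)] = (0)·(-0.0315) + (1)·(0.1654) + (0)·(-0.0787) = 0.1654.

Step 4 — take square root: d = √(0.1654) ≈ 0.4066.

d(x, mu) = √(0.1654) ≈ 0.4066


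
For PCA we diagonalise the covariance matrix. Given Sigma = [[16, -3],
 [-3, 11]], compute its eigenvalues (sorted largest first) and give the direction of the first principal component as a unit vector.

Step 1 — characteristic polynomial of 2×2 Sigma:
  det(Sigma - λI) = λ² - trace · λ + det = 0.
  trace = 16 + 11 = 27, det = 16·11 - (-3)² = 167.
Step 2 — discriminant:
  Δ = trace² - 4·det = 729 - 668 = 61.
Step 3 — eigenvalues:
  λ = (trace ± √Δ)/2 = (27 ± 7.8102)/2,
  λ_1 = 17.4051,  λ_2 = 9.5949.

Step 4 — unit eigenvector for λ_1: solve (Sigma - λ_1 I)v = 0. First row:
  (16 - 17.4051)·v_x + (-3)·v_y = 0, i.e. (-1.4051)·v_x + (-3)·v_y = 0,
  so v ∝ (b, λ_1 - a) = (-3, 1.4051); multiply by -1 so the first entry is positive: u = (3, -1.4051).
  ||u|| = √((3)² + (-1.4051)²) = √(10.9744) ≈ 3.3128,
  v_1 = u/||u|| ≈ (0.9056, -0.4242) (||v_1|| = 1).

λ_1 = 17.4051,  λ_2 = 9.5949;  v_1 ≈ (0.9056, -0.4242)


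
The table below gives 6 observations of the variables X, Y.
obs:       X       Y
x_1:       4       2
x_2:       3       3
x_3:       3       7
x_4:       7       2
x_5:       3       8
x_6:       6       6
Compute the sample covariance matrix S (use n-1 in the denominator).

Step 1 — column means:
  mean(X) = (4 + 3 + 3 + 7 + 3 + 6) / 6 = 26/6 = 4.3333
  mean(Y) = (2 + 3 + 7 + 2 + 8 + 6) / 6 = 28/6 = 4.6667

Step 2 — sample covariance S[i,j] = (1/(n-1)) · Σ_k (x_{k,i} - mean_i) · (x_{k,j} - mean_j), with n-1 = 5.
  S[X,X] = ((-0.3333)·(-0.3333) + (-1.3333)·(-1.3333) + (-1.3333)·(-1.3333) + (2.6667)·(2.6667) + (-1.3333)·(-1.3333) + (1.6667)·(1.6667)) / 5 = 15.3333/5 = 3.0667
  S[X,Y] = ((-0.3333)·(-2.6667) + (-1.3333)·(-1.6667) + (-1.3333)·(2.3333) + (2.6667)·(-2.6667) + (-1.3333)·(3.3333) + (1.6667)·(1.3333)) / 5 = -9.3333/5 = -1.8667
  S[Y,Y] = ((-2.6667)·(-2.6667) + (-1.6667)·(-1.6667) + (2.3333)·(2.3333) + (-2.6667)·(-2.6667) + (3.3333)·(3.3333) + (1.3333)·(1.3333)) / 5 = 35.3333/5 = 7.0667

S is symmetric (S[j,i] = S[i,j]). Assembling:

S = [[3.0667, -1.8667],
 [-1.8667, 7.0667]]


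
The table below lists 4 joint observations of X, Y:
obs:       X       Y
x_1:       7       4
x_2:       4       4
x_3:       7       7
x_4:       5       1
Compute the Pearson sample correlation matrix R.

Step 1 — column means:
  mean(X) = (7 + 4 + 7 + 5) / 4 = 23/4 = 5.75
  mean(Y) = (4 + 4 + 7 + 1) / 4 = 16/4 = 4

Step 2 — sample variances and covariances s[i,j] = (1/(n-1)) · Σ_k (x_{k,i} - mean_i) · (x_{k,j} - mean_j), with n-1 = 3:
  s[X,X] = ((1.25)·(1.25) + (-1.75)·(-1.75) + (1.25)·(1.25) + (-0.75)·(-0.75)) / 3 = 6.75/3 = 2.25
  s[X,Y] = ((1.25)·(0) + (-1.75)·(0) + (1.25)·(3) + (-0.75)·(-3)) / 3 = 6/3 = 2
  s[Y,Y] = ((0)·(0) + (0)·(0) + (3)·(3) + (-3)·(-3)) / 3 = 18/3 = 6
  Sample standard deviations s_i = √(s[i,i]):
  s(X) = √(2.25) = 1.5
  s(Y) = √(6) = 2.4495

Step 3 — r_{ij} = s_{ij} / (s_i · s_j):
  r[X,X] = 1 (diagonal).
  r[X,Y] = 2 / (1.5 · 2.4495) = 2 / 3.6742 = 0.5443
  r[Y,Y] = 1 (diagonal).

R is symmetric with unit diagonal. Assembling:

R = [[1, 0.5443],
 [0.5443, 1]]


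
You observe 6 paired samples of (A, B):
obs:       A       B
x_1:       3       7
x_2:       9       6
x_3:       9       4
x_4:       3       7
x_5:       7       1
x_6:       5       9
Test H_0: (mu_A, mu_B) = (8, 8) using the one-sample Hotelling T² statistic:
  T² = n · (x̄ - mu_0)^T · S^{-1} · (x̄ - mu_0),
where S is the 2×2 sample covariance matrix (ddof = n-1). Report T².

Step 1 — sample mean vector:
  mean(A) = (3 + 9 + 9 + 3 + 7 + 5) / 6 = 36/6 = 6
  mean(B) = (7 + 6 + 4 + 7 + 1 + 9) / 6 = 34/6 = 5.6667
  x̄ = (6, 5.6667),  deviation x̄ - mu_0 = (6, 5.6667) - (8, 8) = (-2, -2.3333).

Step 2 — sample covariance matrix, S[i,j] = (1/(n-1)) · Σ_k (x_{k,i} - mean_i) · (x_{k,j} - mean_j), divisor n-1 = 5:
  S[A,A] = ((-3)·(-3) + (3)·(3) + (3)·(3) + (-3)·(-3) + (1)·(1) + (-1)·(-1)) / 5 = 38/5 = 7.6
  S[A,B] = ((-3)·(1.3333) + (3)·(0.3333) + (3)·(-1.6667) + (-3)·(1.3333) + (1)·(-4.6667) + (-1)·(3.3333)) / 5 = -20/5 = -4
  S[B,B] = ((1.3333)·(1.3333) + (0.3333)·(0.3333) + (-1.6667)·(-1.6667) + (1.3333)·(1.3333) + (-4.6667)·(-4.6667) + (3.3333)·(3.3333)) / 5 = 39.3333/5 = 7.8667
  S = [[7.6, -4],
 [-4, 7.8667]].

Step 3 — invert S. det(S) = 7.6·7.8667 - (-4)² = 43.7867.
  S^{-1} = (1/det) · [[d, -b], [-b, a]] = [[0.1797, 0.0914],
 [0.0914, 0.1736]].

Step 4 — quadratic form (x̄ - mu_0)^T · S^{-1} · (x̄ - mu_0):
  S^{-1} · (x̄ - mu_0) = (-0.5725, -0.5877),
  (x̄ - mu_0)^T · [...] = (-2)·(-0.5725) + (-2.3333)·(-0.5877) = 2.5162.

Step 5 — scale by n: T² = 6 · 2.5162 = 15.0974.

T² ≈ 15.0974


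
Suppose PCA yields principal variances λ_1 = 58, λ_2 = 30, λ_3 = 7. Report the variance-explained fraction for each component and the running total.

Step 1 — total variance = trace(Sigma) = Σ λ_i = 58 + 30 + 7 = 95.

Step 2 — fraction explained by component i = λ_i / Σ λ:
  PC1: 58/95 = 0.6105
  PC2: 30/95 = 0.3158
  PC3: 7/95 = 0.0737

Step 3 — cumulative fraction after k components = (λ_1 + ... + λ_k) / Σ λ:
  k = 1: 58/95 = 0.6105
  k = 2: (58 + 30)/95 = 88/95 = 0.9263
  k = 3: (58 + 30 + 7)/95 = 95/95 = 1

Summary (fraction, with percent):

explained: PC1 0.6105 (61.05%), PC2 0.3158 (31.58%), PC3 0.0737 (7.37%);  cumulative: 0.6105, 0.9263, 1


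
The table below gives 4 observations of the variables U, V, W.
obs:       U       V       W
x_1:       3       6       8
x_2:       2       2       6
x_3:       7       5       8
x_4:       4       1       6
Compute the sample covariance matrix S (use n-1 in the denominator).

Step 1 — column means:
  mean(U) = (3 + 2 + 7 + 4) / 4 = 16/4 = 4
  mean(V) = (6 + 2 + 5 + 1) / 4 = 14/4 = 3.5
  mean(W) = (8 + 6 + 8 + 6) / 4 = 28/4 = 7

Step 2 — sample covariance S[i,j] = (1/(n-1)) · Σ_k (x_{k,i} - mean_i) · (x_{k,j} - mean_j), with n-1 = 3.
  S[U,U] = ((-1)·(-1) + (-2)·(-2) + (3)·(3) + (0)·(0)) / 3 = 14/3 = 4.6667
  S[U,V] = ((-1)·(2.5) + (-2)·(-1.5) + (3)·(1.5) + (0)·(-2.5)) / 3 = 5/3 = 1.6667
  S[U,W] = ((-1)·(1) + (-2)·(-1) + (3)·(1) + (0)·(-1)) / 3 = 4/3 = 1.3333
  S[V,V] = ((2.5)·(2.5) + (-1.5)·(-1.5) + (1.5)·(1.5) + (-2.5)·(-2.5)) / 3 = 17/3 = 5.6667
  S[V,W] = ((2.5)·(1) + (-1.5)·(-1) + (1.5)·(1) + (-2.5)·(-1)) / 3 = 8/3 = 2.6667
  S[W,W] = ((1)·(1) + (-1)·(-1) + (1)·(1) + (-1)·(-1)) / 3 = 4/3 = 1.3333

S is symmetric (S[j,i] = S[i,j]). Assembling:

S = [[4.6667, 1.6667, 1.3333],
 [1.6667, 5.6667, 2.6667],
 [1.3333, 2.6667, 1.3333]]


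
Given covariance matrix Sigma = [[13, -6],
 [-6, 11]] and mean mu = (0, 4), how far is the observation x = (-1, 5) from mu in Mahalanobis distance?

Step 1 — centre the observation: (x - mu) = (-1, 1).

Step 2 — invert Sigma. det(Sigma) = 13·11 - (-6)² = 107.
  Sigma^{-1} = (1/det) · [[d, -b], [-b, a]] = [[0.1028, 0.0561],
 [0.0561, 0.1215]].

Step 3 — form the quadratic (x - mu)^T · Sigma^{-1} · (x - mu):
  Sigma^{-1} · (x - mu) = (-0.0467, 0.0654).
  (x - mu)^T · [Sigma^{-1} · (x - mu)] = (-1)·(-0.0467) + (1)·(0.0654) = 0.1121.

Step 4 — take square root: d = √(0.1121) ≈ 0.3349.

d(x, mu) = √(0.1121) ≈ 0.3349


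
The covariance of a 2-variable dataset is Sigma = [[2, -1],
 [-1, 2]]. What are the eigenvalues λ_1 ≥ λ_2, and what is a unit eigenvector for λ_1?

Step 1 — characteristic polynomial of 2×2 Sigma:
  det(Sigma - λI) = λ² - trace · λ + det = 0.
  trace = 2 + 2 = 4, det = 2·2 - (-1)² = 3.
Step 2 — discriminant:
  Δ = trace² - 4·det = 16 - 12 = 4.
Step 3 — eigenvalues:
  λ = (trace ± √Δ)/2 = (4 ± 2)/2,
  λ_1 = 3,  λ_2 = 1.

Step 4 — unit eigenvector for λ_1: solve (Sigma - λ_1 I)v = 0. First row:
  (2 - 3)·v_x + (-1)·v_y = 0, i.e. (-1)·v_x + (-1)·v_y = 0,
  so v ∝ (b, λ_1 - a) = (-1, 1); multiply by -1 so the first entry is positive: u = (1, -1).
  ||u|| = √((1)² + (-1)²) = √(2) ≈ 1.4142,
  v_1 = u/||u|| ≈ (0.7071, -0.7071) (||v_1|| = 1).

λ_1 = 3,  λ_2 = 1;  v_1 ≈ (0.7071, -0.7071)


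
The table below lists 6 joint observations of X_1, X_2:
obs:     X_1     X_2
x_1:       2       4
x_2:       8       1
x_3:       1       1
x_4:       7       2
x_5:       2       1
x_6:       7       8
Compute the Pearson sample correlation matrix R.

Step 1 — column means:
  mean(X_1) = (2 + 8 + 1 + 7 + 2 + 7) / 6 = 27/6 = 4.5
  mean(X_2) = (4 + 1 + 1 + 2 + 1 + 8) / 6 = 17/6 = 2.8333

Step 2 — sample variances and covariances s[i,j] = (1/(n-1)) · Σ_k (x_{k,i} - mean_i) · (x_{k,j} - mean_j), with n-1 = 5:
  s[X_1,X_1] = ((-2.5)·(-2.5) + (3.5)·(3.5) + (-3.5)·(-3.5) + (2.5)·(2.5) + (-2.5)·(-2.5) + (2.5)·(2.5)) / 5 = 49.5/5 = 9.9
  s[X_1,X_2] = ((-2.5)·(1.1667) + (3.5)·(-1.8333) + (-3.5)·(-1.8333) + (2.5)·(-0.8333) + (-2.5)·(-1.8333) + (2.5)·(5.1667)) / 5 = 12.5/5 = 2.5
  s[X_2,X_2] = ((1.1667)·(1.1667) + (-1.8333)·(-1.8333) + (-1.8333)·(-1.8333) + (-0.8333)·(-0.8333) + (-1.8333)·(-1.8333) + (5.1667)·(5.1667)) / 5 = 38.8333/5 = 7.7667
  Sample standard deviations s_i = √(s[i,i]):
  s(X_1) = √(9.9) = 3.1464
  s(X_2) = √(7.7667) = 2.7869

Step 3 — r_{ij} = s_{ij} / (s_i · s_j):
  r[X_1,X_1] = 1 (diagonal).
  r[X_1,X_2] = 2.5 / (3.1464 · 2.7869) = 2.5 / 8.7687 = 0.2851
  r[X_2,X_2] = 1 (diagonal).

R is symmetric with unit diagonal. Assembling:

R = [[1, 0.2851],
 [0.2851, 1]]


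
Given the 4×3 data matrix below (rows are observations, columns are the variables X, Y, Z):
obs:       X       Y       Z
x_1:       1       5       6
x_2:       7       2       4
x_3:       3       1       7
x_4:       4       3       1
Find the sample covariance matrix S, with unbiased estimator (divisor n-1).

Step 1 — column means:
  mean(X) = (1 + 7 + 3 + 4) / 4 = 15/4 = 3.75
  mean(Y) = (5 + 2 + 1 + 3) / 4 = 11/4 = 2.75
  mean(Z) = (6 + 4 + 7 + 1) / 4 = 18/4 = 4.5

Step 2 — sample covariance S[i,j] = (1/(n-1)) · Σ_k (x_{k,i} - mean_i) · (x_{k,j} - mean_j), with n-1 = 3.
  S[X,X] = ((-2.75)·(-2.75) + (3.25)·(3.25) + (-0.75)·(-0.75) + (0.25)·(0.25)) / 3 = 18.75/3 = 6.25
  S[X,Y] = ((-2.75)·(2.25) + (3.25)·(-0.75) + (-0.75)·(-1.75) + (0.25)·(0.25)) / 3 = -7.25/3 = -2.4167
  S[X,Z] = ((-2.75)·(1.5) + (3.25)·(-0.5) + (-0.75)·(2.5) + (0.25)·(-3.5)) / 3 = -8.5/3 = -2.8333
  S[Y,Y] = ((2.25)·(2.25) + (-0.75)·(-0.75) + (-1.75)·(-1.75) + (0.25)·(0.25)) / 3 = 8.75/3 = 2.9167
  S[Y,Z] = ((2.25)·(1.5) + (-0.75)·(-0.5) + (-1.75)·(2.5) + (0.25)·(-3.5)) / 3 = -1.5/3 = -0.5
  S[Z,Z] = ((1.5)·(1.5) + (-0.5)·(-0.5) + (2.5)·(2.5) + (-3.5)·(-3.5)) / 3 = 21/3 = 7

S is symmetric (S[j,i] = S[i,j]). Assembling:

S = [[6.25, -2.4167, -2.8333],
 [-2.4167, 2.9167, -0.5],
 [-2.8333, -0.5, 7]]


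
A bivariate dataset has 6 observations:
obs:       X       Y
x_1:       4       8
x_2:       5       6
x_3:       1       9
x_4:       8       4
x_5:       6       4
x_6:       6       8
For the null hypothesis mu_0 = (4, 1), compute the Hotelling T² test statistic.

Step 1 — sample mean vector:
  mean(X) = (4 + 5 + 1 + 8 + 6 + 6) / 6 = 30/6 = 5
  mean(Y) = (8 + 6 + 9 + 4 + 4 + 8) / 6 = 39/6 = 6.5
  x̄ = (5, 6.5),  deviation x̄ - mu_0 = (5, 6.5) - (4, 1) = (1, 5.5).

Step 2 — sample covariance matrix, S[i,j] = (1/(n-1)) · Σ_k (x_{k,i} - mean_i) · (x_{k,j} - mean_j), divisor n-1 = 5:
  S[X,X] = ((-1)·(-1) + (0)·(0) + (-4)·(-4) + (3)·(3) + (1)·(1) + (1)·(1)) / 5 = 28/5 = 5.6
  S[X,Y] = ((-1)·(1.5) + (0)·(-0.5) + (-4)·(2.5) + (3)·(-2.5) + (1)·(-2.5) + (1)·(1.5)) / 5 = -20/5 = -4
  S[Y,Y] = ((1.5)·(1.5) + (-0.5)·(-0.5) + (2.5)·(2.5) + (-2.5)·(-2.5) + (-2.5)·(-2.5) + (1.5)·(1.5)) / 5 = 23.5/5 = 4.7
  S = [[5.6, -4],
 [-4, 4.7]].

Step 3 — invert S. det(S) = 5.6·4.7 - (-4)² = 10.32.
  S^{-1} = (1/det) · [[d, -b], [-b, a]] = [[0.4554, 0.3876],
 [0.3876, 0.5426]].

Step 4 — quadratic form (x̄ - mu_0)^T · S^{-1} · (x̄ - mu_0):
  S^{-1} · (x̄ - mu_0) = (2.5872, 3.3721),
  (x̄ - mu_0)^T · [...] = (1)·(2.5872) + (5.5)·(3.3721) = 21.1337.

Step 5 — scale by n: T² = 6 · 21.1337 = 126.8023.

T² ≈ 126.8023


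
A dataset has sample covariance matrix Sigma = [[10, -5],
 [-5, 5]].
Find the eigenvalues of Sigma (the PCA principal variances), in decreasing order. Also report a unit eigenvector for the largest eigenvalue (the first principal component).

Step 1 — characteristic polynomial of 2×2 Sigma:
  det(Sigma - λI) = λ² - trace · λ + det = 0.
  trace = 10 + 5 = 15, det = 10·5 - (-5)² = 25.
Step 2 — discriminant:
  Δ = trace² - 4·det = 225 - 100 = 125.
Step 3 — eigenvalues:
  λ = (trace ± √Δ)/2 = (15 ± 11.1803)/2,
  λ_1 = 13.0902,  λ_2 = 1.9098.

Step 4 — unit eigenvector for λ_1: solve (Sigma - λ_1 I)v = 0. First row:
  (10 - 13.0902)·v_x + (-5)·v_y = 0, i.e. (-3.0902)·v_x + (-5)·v_y = 0,
  so v ∝ (b, λ_1 - a) = (-5, 3.0902); multiply by -1 so the first entry is positive: u = (5, -3.0902).
  ||u|| = √((5)² + (-3.0902)²) = √(34.5492) ≈ 5.8779,
  v_1 = u/||u|| ≈ (0.8507, -0.5257) (||v_1|| = 1).

λ_1 = 13.0902,  λ_2 = 1.9098;  v_1 ≈ (0.8507, -0.5257)


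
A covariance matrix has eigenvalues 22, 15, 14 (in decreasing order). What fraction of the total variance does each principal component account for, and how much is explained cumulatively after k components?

Step 1 — total variance = trace(Sigma) = Σ λ_i = 22 + 15 + 14 = 51.

Step 2 — fraction explained by component i = λ_i / Σ λ:
  PC1: 22/51 = 0.4314
  PC2: 15/51 = 0.2941
  PC3: 14/51 = 0.2745

Step 3 — cumulative fraction after k components = (λ_1 + ... + λ_k) / Σ λ:
  k = 1: 22/51 = 0.4314
  k = 2: (22 + 15)/51 = 37/51 = 0.7255
  k = 3: (22 + 15 + 14)/51 = 51/51 = 1

Summary (fraction, with percent):

explained: PC1 0.4314 (43.14%), PC2 0.2941 (29.41%), PC3 0.2745 (27.45%);  cumulative: 0.4314, 0.7255, 1


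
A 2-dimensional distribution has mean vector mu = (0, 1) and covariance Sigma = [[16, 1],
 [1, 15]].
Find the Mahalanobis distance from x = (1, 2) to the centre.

Step 1 — centre the observation: (x - mu) = (1, 1).

Step 2 — invert Sigma. det(Sigma) = 16·15 - (1)² = 239.
  Sigma^{-1} = (1/det) · [[d, -b], [-b, a]] = [[0.0628, -0.0042],
 [-0.0042, 0.0669]].

Step 3 — form the quadratic (x - mu)^T · Sigma^{-1} · (x - mu):
  Sigma^{-1} · (x - mu) = (0.0586, 0.0628).
  (x - mu)^T · [Sigma^{-1} · (x - mu)] = (1)·(0.0586) + (1)·(0.0628) = 0.1213.

Step 4 — take square root: d = √(0.1213) ≈ 0.3483.

d(x, mu) = √(0.1213) ≈ 0.3483


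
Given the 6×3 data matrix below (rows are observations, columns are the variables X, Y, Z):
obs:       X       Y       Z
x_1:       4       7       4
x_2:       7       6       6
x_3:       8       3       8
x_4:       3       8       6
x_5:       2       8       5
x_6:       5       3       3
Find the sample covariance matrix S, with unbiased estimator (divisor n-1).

Step 1 — column means:
  mean(X) = (4 + 7 + 8 + 3 + 2 + 5) / 6 = 29/6 = 4.8333
  mean(Y) = (7 + 6 + 3 + 8 + 8 + 3) / 6 = 35/6 = 5.8333
  mean(Z) = (4 + 6 + 8 + 6 + 5 + 3) / 6 = 32/6 = 5.3333

Step 2 — sample covariance S[i,j] = (1/(n-1)) · Σ_k (x_{k,i} - mean_i) · (x_{k,j} - mean_j), with n-1 = 5.
  S[X,X] = ((-0.8333)·(-0.8333) + (2.1667)·(2.1667) + (3.1667)·(3.1667) + (-1.8333)·(-1.8333) + (-2.8333)·(-2.8333) + (0.1667)·(0.1667)) / 5 = 26.8333/5 = 5.3667
  S[X,Y] = ((-0.8333)·(1.1667) + (2.1667)·(0.1667) + (3.1667)·(-2.8333) + (-1.8333)·(2.1667) + (-2.8333)·(2.1667) + (0.1667)·(-2.8333)) / 5 = -20.1667/5 = -4.0333
  S[X,Z] = ((-0.8333)·(-1.3333) + (2.1667)·(0.6667) + (3.1667)·(2.6667) + (-1.8333)·(0.6667) + (-2.8333)·(-0.3333) + (0.1667)·(-2.3333)) / 5 = 10.3333/5 = 2.0667
  S[Y,Y] = ((1.1667)·(1.1667) + (0.1667)·(0.1667) + (-2.8333)·(-2.8333) + (2.1667)·(2.1667) + (2.1667)·(2.1667) + (-2.8333)·(-2.8333)) / 5 = 26.8333/5 = 5.3667
  S[Y,Z] = ((1.1667)·(-1.3333) + (0.1667)·(0.6667) + (-2.8333)·(2.6667) + (2.1667)·(0.6667) + (2.1667)·(-0.3333) + (-2.8333)·(-2.3333)) / 5 = -1.6667/5 = -0.3333
  S[Z,Z] = ((-1.3333)·(-1.3333) + (0.6667)·(0.6667) + (2.6667)·(2.6667) + (0.6667)·(0.6667) + (-0.3333)·(-0.3333) + (-2.3333)·(-2.3333)) / 5 = 15.3333/5 = 3.0667

S is symmetric (S[j,i] = S[i,j]). Assembling:

S = [[5.3667, -4.0333, 2.0667],
 [-4.0333, 5.3667, -0.3333],
 [2.0667, -0.3333, 3.0667]]


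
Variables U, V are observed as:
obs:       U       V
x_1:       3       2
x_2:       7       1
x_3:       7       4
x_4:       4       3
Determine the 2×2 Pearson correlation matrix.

Step 1 — column means:
  mean(U) = (3 + 7 + 7 + 4) / 4 = 21/4 = 5.25
  mean(V) = (2 + 1 + 4 + 3) / 4 = 10/4 = 2.5

Step 2 — sample variances and covariances s[i,j] = (1/(n-1)) · Σ_k (x_{k,i} - mean_i) · (x_{k,j} - mean_j), with n-1 = 3:
  s[U,U] = ((-2.25)·(-2.25) + (1.75)·(1.75) + (1.75)·(1.75) + (-1.25)·(-1.25)) / 3 = 12.75/3 = 4.25
  s[U,V] = ((-2.25)·(-0.5) + (1.75)·(-1.5) + (1.75)·(1.5) + (-1.25)·(0.5)) / 3 = 0.5/3 = 0.1667
  s[V,V] = ((-0.5)·(-0.5) + (-1.5)·(-1.5) + (1.5)·(1.5) + (0.5)·(0.5)) / 3 = 5/3 = 1.6667
  Sample standard deviations s_i = √(s[i,i]):
  s(U) = √(4.25) = 2.0616
  s(V) = √(1.6667) = 1.291

Step 3 — r_{ij} = s_{ij} / (s_i · s_j):
  r[U,U] = 1 (diagonal).
  r[U,V] = 0.1667 / (2.0616 · 1.291) = 0.1667 / 2.6615 = 0.0626
  r[V,V] = 1 (diagonal).

R is symmetric with unit diagonal. Assembling:

R = [[1, 0.0626],
 [0.0626, 1]]


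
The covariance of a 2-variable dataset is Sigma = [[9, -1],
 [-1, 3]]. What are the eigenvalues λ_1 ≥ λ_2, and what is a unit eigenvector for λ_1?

Step 1 — characteristic polynomial of 2×2 Sigma:
  det(Sigma - λI) = λ² - trace · λ + det = 0.
  trace = 9 + 3 = 12, det = 9·3 - (-1)² = 26.
Step 2 — discriminant:
  Δ = trace² - 4·det = 144 - 104 = 40.
Step 3 — eigenvalues:
  λ = (trace ± √Δ)/2 = (12 ± 6.3246)/2,
  λ_1 = 9.1623,  λ_2 = 2.8377.

Step 4 — unit eigenvector for λ_1: solve (Sigma - λ_1 I)v = 0. First row:
  (9 - 9.1623)·v_x + (-1)·v_y = 0, i.e. (-0.1623)·v_x + (-1)·v_y = 0,
  so v ∝ (b, λ_1 - a) = (-1, 0.1623); multiply by -1 so the first entry is positive: u = (1, -0.1623).
  ||u|| = √((1)² + (-0.1623)²) = √(1.0263) ≈ 1.0131,
  v_1 = u/||u|| ≈ (0.9871, -0.1602) (||v_1|| = 1).

λ_1 = 9.1623,  λ_2 = 2.8377;  v_1 ≈ (0.9871, -0.1602)


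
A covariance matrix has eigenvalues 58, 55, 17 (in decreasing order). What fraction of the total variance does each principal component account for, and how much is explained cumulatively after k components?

Step 1 — total variance = trace(Sigma) = Σ λ_i = 58 + 55 + 17 = 130.

Step 2 — fraction explained by component i = λ_i / Σ λ:
  PC1: 58/130 = 0.4462
  PC2: 55/130 = 0.4231
  PC3: 17/130 = 0.1308

Step 3 — cumulative fraction after k components = (λ_1 + ... + λ_k) / Σ λ:
  k = 1: 58/130 = 0.4462
  k = 2: (58 + 55)/130 = 113/130 = 0.8692
  k = 3: (58 + 55 + 17)/130 = 130/130 = 1

Summary (fraction, with percent):

explained: PC1 0.4462 (44.62%), PC2 0.4231 (42.31%), PC3 0.1308 (13.08%);  cumulative: 0.4462, 0.8692, 1


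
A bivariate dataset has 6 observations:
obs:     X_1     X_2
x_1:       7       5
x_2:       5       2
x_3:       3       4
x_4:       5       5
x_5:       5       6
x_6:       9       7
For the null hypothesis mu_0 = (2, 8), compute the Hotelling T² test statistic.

Step 1 — sample mean vector:
  mean(X_1) = (7 + 5 + 3 + 5 + 5 + 9) / 6 = 34/6 = 5.6667
  mean(X_2) = (5 + 2 + 4 + 5 + 6 + 7) / 6 = 29/6 = 4.8333
  x̄ = (5.6667, 4.8333),  deviation x̄ - mu_0 = (5.6667, 4.8333) - (2, 8) = (3.6667, -3.1667).

Step 2 — sample covariance matrix, S[i,j] = (1/(n-1)) · Σ_k (x_{k,i} - mean_i) · (x_{k,j} - mean_j), divisor n-1 = 5:
  S[X_1,X_1] = ((1.3333)·(1.3333) + (-0.6667)·(-0.6667) + (-2.6667)·(-2.6667) + (-0.6667)·(-0.6667) + (-0.6667)·(-0.6667) + (3.3333)·(3.3333)) / 5 = 21.3333/5 = 4.2667
  S[X_1,X_2] = ((1.3333)·(0.1667) + (-0.6667)·(-2.8333) + (-2.6667)·(-0.8333) + (-0.6667)·(0.1667) + (-0.6667)·(1.1667) + (3.3333)·(2.1667)) / 5 = 10.6667/5 = 2.1333
  S[X_2,X_2] = ((0.1667)·(0.1667) + (-2.8333)·(-2.8333) + (-0.8333)·(-0.8333) + (0.1667)·(0.1667) + (1.1667)·(1.1667) + (2.1667)·(2.1667)) / 5 = 14.8333/5 = 2.9667
  S = [[4.2667, 2.1333],
 [2.1333, 2.9667]].

Step 3 — invert S. det(S) = 4.2667·2.9667 - (2.1333)² = 8.1067.
  S^{-1} = (1/det) · [[d, -b], [-b, a]] = [[0.366, -0.2632],
 [-0.2632, 0.5263]].

Step 4 — quadratic form (x̄ - mu_0)^T · S^{-1} · (x̄ - mu_0):
  S^{-1} · (x̄ - mu_0) = (2.1752, -2.6316),
  (x̄ - mu_0)^T · [...] = (3.6667)·(2.1752) + (-3.1667)·(-2.6316) = 16.3089.

Step 5 — scale by n: T² = 6 · 16.3089 = 97.8536.

T² ≈ 97.8536


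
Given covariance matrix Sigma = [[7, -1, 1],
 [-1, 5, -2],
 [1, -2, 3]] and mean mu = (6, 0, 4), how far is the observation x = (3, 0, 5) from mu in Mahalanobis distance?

Step 1 — centre the observation: (x - mu) = (-3, 0, 1).

Step 2 — invert Sigma (cofactor / det for 3×3, or solve directly):
  Sigma^{-1} = [[0.1507, 0.0137, -0.0411],
 [0.0137, 0.274, 0.1781],
 [-0.0411, 0.1781, 0.4658]].

Step 3 — form the quadratic (x - mu)^T · Sigma^{-1} · (x - mu):
  Sigma^{-1} · (x - mu) = (-0.4932, 0.137, 0.589).
  (x - mu)^T · [Sigma^{-1} · (x - mu)] = (-3)·(-0.4932) + (0)·(0.137) + (1)·(0.589) = 2.0685.

Step 4 — take square root: d = √(2.0685) ≈ 1.4382.

d(x, mu) = √(2.0685) ≈ 1.4382


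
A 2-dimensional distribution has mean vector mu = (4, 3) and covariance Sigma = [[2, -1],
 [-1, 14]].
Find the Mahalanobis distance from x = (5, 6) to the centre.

Step 1 — centre the observation: (x - mu) = (1, 3).

Step 2 — invert Sigma. det(Sigma) = 2·14 - (-1)² = 27.
  Sigma^{-1} = (1/det) · [[d, -b], [-b, a]] = [[0.5185, 0.037],
 [0.037, 0.0741]].

Step 3 — form the quadratic (x - mu)^T · Sigma^{-1} · (x - mu):
  Sigma^{-1} · (x - mu) = (0.6296, 0.2593).
  (x - mu)^T · [Sigma^{-1} · (x - mu)] = (1)·(0.6296) + (3)·(0.2593) = 1.4074.

Step 4 — take square root: d = √(1.4074) ≈ 1.1863.

d(x, mu) = √(1.4074) ≈ 1.1863


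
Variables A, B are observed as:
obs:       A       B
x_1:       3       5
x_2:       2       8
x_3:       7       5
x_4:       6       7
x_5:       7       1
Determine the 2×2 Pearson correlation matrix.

Step 1 — column means:
  mean(A) = (3 + 2 + 7 + 6 + 7) / 5 = 25/5 = 5
  mean(B) = (5 + 8 + 5 + 7 + 1) / 5 = 26/5 = 5.2

Step 2 — sample variances and covariances s[i,j] = (1/(n-1)) · Σ_k (x_{k,i} - mean_i) · (x_{k,j} - mean_j), with n-1 = 4:
  s[A,A] = ((-2)·(-2) + (-3)·(-3) + (2)·(2) + (1)·(1) + (2)·(2)) / 4 = 22/4 = 5.5
  s[A,B] = ((-2)·(-0.2) + (-3)·(2.8) + (2)·(-0.2) + (1)·(1.8) + (2)·(-4.2)) / 4 = -15/4 = -3.75
  s[B,B] = ((-0.2)·(-0.2) + (2.8)·(2.8) + (-0.2)·(-0.2) + (1.8)·(1.8) + (-4.2)·(-4.2)) / 4 = 28.8/4 = 7.2
  Sample standard deviations s_i = √(s[i,i]):
  s(A) = √(5.5) = 2.3452
  s(B) = √(7.2) = 2.6833

Step 3 — r_{ij} = s_{ij} / (s_i · s_j):
  r[A,A] = 1 (diagonal).
  r[A,B] = -3.75 / (2.3452 · 2.6833) = -3.75 / 6.2929 = -0.5959
  r[B,B] = 1 (diagonal).

R is symmetric with unit diagonal. Assembling:

R = [[1, -0.5959],
 [-0.5959, 1]]


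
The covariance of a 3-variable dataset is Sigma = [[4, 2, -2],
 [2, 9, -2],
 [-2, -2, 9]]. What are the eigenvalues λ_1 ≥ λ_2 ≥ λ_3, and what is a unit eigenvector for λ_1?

Step 1 — characteristic polynomial p(λ) = det(λI - Sigma) = λ³ - tr·λ² + c_1·λ - det, where tr = trace, c_1 = sum of the principal 2×2 minors, det = det(Sigma):
  tr = 4 + 9 + 9 = 22,
  c_1 = (4·9 - (2)²) + (4·9 - (-2)²) + (9·9 - (-2)²) = 32 + 32 + 77 = 141,
  det = 4·(9·9 - (-2)²) - (2)·((2)·9 - (-2)·(-2)) + (-2)·((2)·(-2) - 9·(-2)) = 4·(77) - (2)·(14) + (-2)·(14) = 252.
  So p(λ) = λ³ - 22λ² + 141λ - 252.
Step 2 — look for an integer root (rational root theorem: any rational root is an integer divisor of 252). Testing λ = 3:
  p(3) = 27 - 198 + 423 - 252 = 0  ✓
  Dividing out (λ - 3): p(λ) = (λ - 3)(λ² - 19λ + 84).
Step 3 — remaining eigenvalues from the quadratic λ² - 19λ + 84 = 0:
  Δ = 19² - 4·84 = 361 - 336 = 25,  λ = (19 ± √25)/2 = (19 ± 5)/2 = 12 or 7.
  Sorted: λ_1 = 12,  λ_2 = 7,  λ_3 = 3  (check: sum = 22 = tr ✓).

Step 4 — unit eigenvector for λ_1 = 12: v spans the null space of (Sigma - λ_1 I), whose rows are
  r_1 = (-8, 2, -2),  r_2 = (2, -3, -2),  r_3 = (-2, -2, -3).
  v is orthogonal to every row, so take v ∝ r_1 × r_2 = ((2)·(-2) - (-2)·(-3), (-2)·(2) - (-8)·(-2), (-8)·(-3) - (2)·(2)) = (-10, -20, 20).
  Rescale (divide by 10; multiply by -1 so the first nonzero entry is positive): u = (1, 2, -2).
  ||u|| = √((1)² + (2)² + (-2)²) = √(9) = 3,  v_1 = u/||u|| ≈ (0.3333, 0.6667, -0.6667) (||v_1|| = 1).

λ_1 = 12,  λ_2 = 7,  λ_3 = 3;  v_1 ≈ (0.3333, 0.6667, -0.6667)


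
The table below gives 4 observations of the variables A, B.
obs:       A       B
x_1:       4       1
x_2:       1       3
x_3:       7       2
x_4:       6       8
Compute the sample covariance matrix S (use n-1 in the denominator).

Step 1 — column means:
  mean(A) = (4 + 1 + 7 + 6) / 4 = 18/4 = 4.5
  mean(B) = (1 + 3 + 2 + 8) / 4 = 14/4 = 3.5

Step 2 — sample covariance S[i,j] = (1/(n-1)) · Σ_k (x_{k,i} - mean_i) · (x_{k,j} - mean_j), with n-1 = 3.
  S[A,A] = ((-0.5)·(-0.5) + (-3.5)·(-3.5) + (2.5)·(2.5) + (1.5)·(1.5)) / 3 = 21/3 = 7
  S[A,B] = ((-0.5)·(-2.5) + (-3.5)·(-0.5) + (2.5)·(-1.5) + (1.5)·(4.5)) / 3 = 6/3 = 2
  S[B,B] = ((-2.5)·(-2.5) + (-0.5)·(-0.5) + (-1.5)·(-1.5) + (4.5)·(4.5)) / 3 = 29/3 = 9.6667

S is symmetric (S[j,i] = S[i,j]). Assembling:

S = [[7, 2],
 [2, 9.6667]]


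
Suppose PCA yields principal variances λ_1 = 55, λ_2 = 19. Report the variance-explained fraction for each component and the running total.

Step 1 — total variance = trace(Sigma) = Σ λ_i = 55 + 19 = 74.

Step 2 — fraction explained by component i = λ_i / Σ λ:
  PC1: 55/74 = 0.7432
  PC2: 19/74 = 0.2568

Step 3 — cumulative fraction after k components = (λ_1 + ... + λ_k) / Σ λ:
  k = 1: 55/74 = 0.7432
  k = 2: (55 + 19)/74 = 74/74 = 1

Summary (fraction, with percent):

explained: PC1 0.7432 (74.32%), PC2 0.2568 (25.68%);  cumulative: 0.7432, 1


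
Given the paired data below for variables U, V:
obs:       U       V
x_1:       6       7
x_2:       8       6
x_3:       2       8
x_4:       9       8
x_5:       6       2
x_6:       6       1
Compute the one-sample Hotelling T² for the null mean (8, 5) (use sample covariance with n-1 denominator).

Step 1 — sample mean vector:
  mean(U) = (6 + 8 + 2 + 9 + 6 + 6) / 6 = 37/6 = 6.1667
  mean(V) = (7 + 6 + 8 + 8 + 2 + 1) / 6 = 32/6 = 5.3333
  x̄ = (6.1667, 5.3333),  deviation x̄ - mu_0 = (6.1667, 5.3333) - (8, 5) = (-1.8333, 0.3333).

Step 2 — sample covariance matrix, S[i,j] = (1/(n-1)) · Σ_k (x_{k,i} - mean_i) · (x_{k,j} - mean_j), divisor n-1 = 5:
  S[U,U] = ((-0.1667)·(-0.1667) + (1.8333)·(1.8333) + (-4.1667)·(-4.1667) + (2.8333)·(2.8333) + (-0.1667)·(-0.1667) + (-0.1667)·(-0.1667)) / 5 = 28.8333/5 = 5.7667
  S[U,V] = ((-0.1667)·(1.6667) + (1.8333)·(0.6667) + (-4.1667)·(2.6667) + (2.8333)·(2.6667) + (-0.1667)·(-3.3333) + (-0.1667)·(-4.3333)) / 5 = -1.3333/5 = -0.2667
  S[V,V] = ((1.6667)·(1.6667) + (0.6667)·(0.6667) + (2.6667)·(2.6667) + (2.6667)·(2.6667) + (-3.3333)·(-3.3333) + (-4.3333)·(-4.3333)) / 5 = 47.3333/5 = 9.4667
  S = [[5.7667, -0.2667],
 [-0.2667, 9.4667]].

Step 3 — invert S. det(S) = 5.7667·9.4667 - (-0.2667)² = 54.52.
  S^{-1} = (1/det) · [[d, -b], [-b, a]] = [[0.1736, 0.0049],
 [0.0049, 0.1058]].

Step 4 — quadratic form (x̄ - mu_0)^T · S^{-1} · (x̄ - mu_0):
  S^{-1} · (x̄ - mu_0) = (-0.3167, 0.0263),
  (x̄ - mu_0)^T · [...] = (-1.8333)·(-0.3167) + (0.3333)·(0.0263) = 0.5894.

Step 5 — scale by n: T² = 6 · 0.5894 = 3.5363.

T² ≈ 3.5363


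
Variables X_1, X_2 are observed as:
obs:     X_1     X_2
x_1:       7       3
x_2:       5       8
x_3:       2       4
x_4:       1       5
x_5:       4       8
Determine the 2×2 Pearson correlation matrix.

Step 1 — column means:
  mean(X_1) = (7 + 5 + 2 + 1 + 4) / 5 = 19/5 = 3.8
  mean(X_2) = (3 + 8 + 4 + 5 + 8) / 5 = 28/5 = 5.6

Step 2 — sample variances and covariances s[i,j] = (1/(n-1)) · Σ_k (x_{k,i} - mean_i) · (x_{k,j} - mean_j), with n-1 = 4:
  s[X_1,X_1] = ((3.2)·(3.2) + (1.2)·(1.2) + (-1.8)·(-1.8) + (-2.8)·(-2.8) + (0.2)·(0.2)) / 4 = 22.8/4 = 5.7
  s[X_1,X_2] = ((3.2)·(-2.6) + (1.2)·(2.4) + (-1.8)·(-1.6) + (-2.8)·(-0.6) + (0.2)·(2.4)) / 4 = -0.4/4 = -0.1
  s[X_2,X_2] = ((-2.6)·(-2.6) + (2.4)·(2.4) + (-1.6)·(-1.6) + (-0.6)·(-0.6) + (2.4)·(2.4)) / 4 = 21.2/4 = 5.3
  Sample standard deviations s_i = √(s[i,i]):
  s(X_1) = √(5.7) = 2.3875
  s(X_2) = √(5.3) = 2.3022

Step 3 — r_{ij} = s_{ij} / (s_i · s_j):
  r[X_1,X_1] = 1 (diagonal).
  r[X_1,X_2] = -0.1 / (2.3875 · 2.3022) = -0.1 / 5.4964 = -0.0182
  r[X_2,X_2] = 1 (diagonal).

R is symmetric with unit diagonal. Assembling:

R = [[1, -0.0182],
 [-0.0182, 1]]


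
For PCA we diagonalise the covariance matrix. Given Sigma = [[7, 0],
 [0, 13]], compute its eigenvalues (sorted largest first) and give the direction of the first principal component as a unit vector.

Step 1 — characteristic polynomial of 2×2 Sigma:
  det(Sigma - λI) = λ² - trace · λ + det = 0.
  trace = 7 + 13 = 20, det = 7·13 - (0)² = 91.
Step 2 — discriminant:
  Δ = trace² - 4·det = 400 - 364 = 36.
Step 3 — eigenvalues:
  λ = (trace ± √Δ)/2 = (20 ± 6)/2,
  λ_1 = 13,  λ_2 = 7.

Step 4 — unit eigenvector for λ_1: Sigma is diagonal, so its eigenvectors are the coordinate axes. λ_1 = 13 is the diagonal entry on the second coordinate axis, hence
  v_1 = (0, 1) (||v_1|| = 1).

λ_1 = 13,  λ_2 = 7;  v_1 ≈ (0, 1)


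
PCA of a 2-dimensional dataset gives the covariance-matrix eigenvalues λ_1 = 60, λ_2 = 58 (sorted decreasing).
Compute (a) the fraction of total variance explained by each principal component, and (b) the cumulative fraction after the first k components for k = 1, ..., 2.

Step 1 — total variance = trace(Sigma) = Σ λ_i = 60 + 58 = 118.

Step 2 — fraction explained by component i = λ_i / Σ λ:
  PC1: 60/118 = 0.5085
  PC2: 58/118 = 0.4915

Step 3 — cumulative fraction after k components = (λ_1 + ... + λ_k) / Σ λ:
  k = 1: 60/118 = 0.5085
  k = 2: (60 + 58)/118 = 118/118 = 1

Summary (fraction, with percent):

explained: PC1 0.5085 (50.85%), PC2 0.4915 (49.15%);  cumulative: 0.5085, 1
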